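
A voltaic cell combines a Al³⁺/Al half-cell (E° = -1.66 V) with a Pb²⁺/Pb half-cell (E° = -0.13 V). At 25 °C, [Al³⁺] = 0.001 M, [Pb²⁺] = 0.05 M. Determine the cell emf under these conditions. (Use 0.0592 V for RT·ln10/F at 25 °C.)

The Pb²⁺/Pb couple has the higher reduction potential and acts as the cathode, so E°_cell = -0.13 − (-1.66) = 1.53 V.
Balancing electrons gives n = 6; the reaction quotient is Q = [Al³⁺]^2/[Pb²⁺]^3 = 0.00800.
At 25 °C, E = E° − (0.0592/n) log Q = 1.53 − (0.0592/6)(-2.097) = 1.530 + 0.021 = 1.551 V.

1.55 V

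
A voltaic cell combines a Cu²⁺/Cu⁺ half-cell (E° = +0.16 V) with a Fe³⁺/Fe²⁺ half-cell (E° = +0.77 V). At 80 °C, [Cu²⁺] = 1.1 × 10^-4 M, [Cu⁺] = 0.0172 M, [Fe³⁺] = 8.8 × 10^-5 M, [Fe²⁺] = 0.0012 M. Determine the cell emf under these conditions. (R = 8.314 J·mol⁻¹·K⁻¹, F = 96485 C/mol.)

The Fe³⁺/Fe²⁺ couple has the higher reduction potential and acts as the cathode, so E°_cell = +0.77 − (+0.16) = 0.61 V.
Balancing electrons gives n = 1; the reaction quotient is Q = [Cu²⁺]·[Fe²⁺]/([Cu⁺]·[Fe³⁺]) = 0.0872.
E = E° − (RT/nF) ln Q = 0.61 − (8.314×353)/(1×96485) × (-2.439) = 0.610 + 0.074 = 0.684 V.

0.684 V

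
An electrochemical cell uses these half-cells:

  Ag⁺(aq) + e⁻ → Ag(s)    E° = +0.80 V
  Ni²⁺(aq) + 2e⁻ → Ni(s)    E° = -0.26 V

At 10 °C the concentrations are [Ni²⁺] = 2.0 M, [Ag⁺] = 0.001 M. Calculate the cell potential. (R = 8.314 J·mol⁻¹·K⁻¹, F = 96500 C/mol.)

0.883 V

The Ag⁺/Ag couple has the higher reduction potential and acts as the cathode, so E°_cell = +0.80 − (-0.26) = 1.06 V.
Balancing electrons gives n = 2; the reaction quotient is Q = [Ni²⁺]/[Ag⁺]^2 = 2 × 10^6.
E = E° − (RT/nF) ln Q = 1.06 − (8.314×283)/(2×96500) × (14.509) = 1.060 − 0.177 = 0.883 V.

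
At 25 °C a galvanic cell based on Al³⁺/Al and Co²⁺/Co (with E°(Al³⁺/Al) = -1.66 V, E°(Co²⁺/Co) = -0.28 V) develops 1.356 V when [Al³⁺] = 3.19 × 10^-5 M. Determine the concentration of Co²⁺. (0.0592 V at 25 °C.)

From the Nernst equation, log Q = n(E° − E)/0.0592 = 6(1.38 − 1.356)/0.0592 = 2.432, so Q = 271.
With Q = [Al³⁺]^2/[Co²⁺]^3 and the known concentrations, [Co²⁺]^3 in the denominator gives [Co²⁺] = 1.6 × 10^-4 M.

1.6 × 10^-4 M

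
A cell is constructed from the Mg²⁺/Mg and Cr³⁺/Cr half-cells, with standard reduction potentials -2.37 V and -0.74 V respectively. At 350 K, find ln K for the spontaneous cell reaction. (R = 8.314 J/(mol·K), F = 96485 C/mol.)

E°_cell = -0.74 − (-2.37) = 1.63 V, with n = 6 electrons transferred.
At equilibrium E = 0, so the Nernst equation gives ln K = nFE°/RT = (6)(96485)(1.63)/((8.314)(350)) = 324.28.

ln K = 324.3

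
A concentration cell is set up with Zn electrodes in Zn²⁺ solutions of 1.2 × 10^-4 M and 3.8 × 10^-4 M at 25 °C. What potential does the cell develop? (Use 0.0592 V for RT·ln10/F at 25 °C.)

Both half-cells are Zn²⁺/Zn, so E°_cell = 0. The concentrated side is the cathode; the cell reaction moves Zn²⁺ from high to low concentration with n = 2.
Q = [Zn²⁺]_dilute/[Zn²⁺]_conc = 1.2 × 10^-4/3.8 × 10^-4 = 0.316.
E = 0 − (0.0592/2) log Q = −(0.0592/2)(-0.501) = 0.0148 V.

0.015 V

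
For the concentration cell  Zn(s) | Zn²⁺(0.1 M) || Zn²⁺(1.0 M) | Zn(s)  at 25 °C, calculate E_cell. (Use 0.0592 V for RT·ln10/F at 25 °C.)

Both half-cells are Zn²⁺/Zn, so E°_cell = 0. The concentrated side is the cathode; the cell reaction moves Zn²⁺ from high to low concentration with n = 2.
Q = [Zn²⁺]_dilute/[Zn²⁺]_conc = 0.1/1.0 = 0.100.
E = 0 − (0.0592/2) log Q = −(0.0592/2)(-1.000) = 0.0296 V.

0.030 V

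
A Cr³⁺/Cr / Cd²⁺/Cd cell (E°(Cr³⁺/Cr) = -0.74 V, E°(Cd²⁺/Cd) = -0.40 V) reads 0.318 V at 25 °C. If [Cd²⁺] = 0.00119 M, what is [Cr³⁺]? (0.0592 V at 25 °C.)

5.3 × 10^-4 M

From the Nernst equation, log Q = n(E° − E)/0.0592 = 6(0.34 − 0.318)/0.0592 = 2.230, so Q = 170.
With Q = [Cr³⁺]^2/[Cd²⁺]^3 and the known concentrations, [Cr³⁺]^2 in the numerator gives [Cr³⁺] = 5.3 × 10^-4 M.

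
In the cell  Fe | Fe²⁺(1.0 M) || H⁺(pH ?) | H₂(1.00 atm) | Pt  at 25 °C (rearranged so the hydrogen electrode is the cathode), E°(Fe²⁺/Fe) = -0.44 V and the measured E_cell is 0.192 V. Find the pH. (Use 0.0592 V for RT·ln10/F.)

pH = 4.19

E°_cell = 0.44 V and n = 2.
log Q = n(E° − E)/0.0592 = 2×(0.44 − 0.192)/0.0592 = 8.378.
With Q = [Fe²⁺]·P(H₂) / [H⁺]^2, solving for [H⁺] gives log[H⁺] = -4.189, so pH = 4.19.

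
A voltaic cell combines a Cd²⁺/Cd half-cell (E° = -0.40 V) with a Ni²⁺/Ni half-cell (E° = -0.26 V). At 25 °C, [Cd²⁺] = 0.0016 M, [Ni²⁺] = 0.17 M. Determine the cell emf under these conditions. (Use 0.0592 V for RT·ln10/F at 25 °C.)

The Ni²⁺/Ni couple has the higher reduction potential and acts as the cathode, so E°_cell = -0.26 − (-0.40) = 0.14 V.
Balancing electrons gives n = 2; the reaction quotient is Q = [Cd²⁺]/[Ni²⁺] = 0.00941.
At 25 °C, E = E° − (0.0592/n) log Q = 0.14 − (0.0592/2)(-2.026) = 0.140 + 0.060 = 0.200 V.

0.200 V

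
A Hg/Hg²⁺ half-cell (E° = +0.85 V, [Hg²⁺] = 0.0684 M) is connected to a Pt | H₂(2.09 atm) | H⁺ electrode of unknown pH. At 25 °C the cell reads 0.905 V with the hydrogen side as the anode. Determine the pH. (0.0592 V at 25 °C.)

pH = 1.35

E°_cell = 0.85 V and n = 2.
log Q = n(E° − E)/0.0592 = 2×(0.85 − 0.905)/0.0592 = -1.858.
With Q = [H⁺]^2 / ([Hg²⁺]·P(H₂)), solving for [H⁺] gives log[H⁺] = -1.351, so pH = 1.35.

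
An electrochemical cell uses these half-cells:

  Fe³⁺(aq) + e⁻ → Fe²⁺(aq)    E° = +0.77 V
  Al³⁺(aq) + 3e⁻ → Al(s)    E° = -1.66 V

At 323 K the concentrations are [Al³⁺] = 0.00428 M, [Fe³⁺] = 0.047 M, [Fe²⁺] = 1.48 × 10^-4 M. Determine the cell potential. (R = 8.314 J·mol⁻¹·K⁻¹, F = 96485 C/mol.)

2.64 V

The Fe³⁺/Fe²⁺ couple has the higher reduction potential and acts as the cathode, so E°_cell = +0.77 − (-1.66) = 2.43 V.
Balancing electrons gives n = 3; the reaction quotient is Q = [Al³⁺]·[Fe²⁺]^3/[Fe³⁺]^3 = 1.34 × 10^-10.
E = E° − (RT/nF) ln Q = 2.43 − (8.314×323)/(3×96485) × (-22.736) = 2.430 + 0.211 = 2.641 V.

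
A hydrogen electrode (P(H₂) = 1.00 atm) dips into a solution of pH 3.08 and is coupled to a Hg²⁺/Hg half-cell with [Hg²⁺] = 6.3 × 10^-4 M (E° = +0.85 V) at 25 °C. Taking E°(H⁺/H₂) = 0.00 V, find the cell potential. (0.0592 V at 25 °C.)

0.94 V

The Hg²⁺/Hg couple is the cathode, so E°_cell = 0.85 V; n = 2.
[H⁺] = 10^(−3.08) = 8.3 × 10^-4 M, and Q = [H⁺]^2 / ([Hg²⁺]·P(H₂)) = 0.00110.
E = E° − (0.0592/2) log Q = 0.85 − (0.0592/2)(-2.959) = 0.938 V.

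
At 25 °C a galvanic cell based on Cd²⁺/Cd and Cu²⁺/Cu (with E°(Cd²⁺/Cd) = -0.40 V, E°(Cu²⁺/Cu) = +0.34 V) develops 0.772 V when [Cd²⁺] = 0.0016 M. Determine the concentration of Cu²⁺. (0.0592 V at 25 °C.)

From the Nernst equation, log Q = n(E° − E)/0.0592 = 2(0.74 − 0.772)/0.0592 = -1.081, so Q = 0.0830.
With Q = [Cd²⁺]/[Cu²⁺] and the known concentrations, [Cu²⁺] in the denominator gives [Cu²⁺] = 0.019 M.

0.019 M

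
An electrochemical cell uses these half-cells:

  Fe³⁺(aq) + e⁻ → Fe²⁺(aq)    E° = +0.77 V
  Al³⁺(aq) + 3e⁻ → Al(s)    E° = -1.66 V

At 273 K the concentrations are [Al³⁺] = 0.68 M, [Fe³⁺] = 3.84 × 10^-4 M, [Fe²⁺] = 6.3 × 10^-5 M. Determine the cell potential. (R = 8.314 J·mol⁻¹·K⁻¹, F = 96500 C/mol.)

2.48 V

The Fe³⁺/Fe²⁺ couple has the higher reduction potential and acts as the cathode, so E°_cell = +0.77 − (-1.66) = 2.43 V.
Balancing electrons gives n = 3; the reaction quotient is Q = [Al³⁺]·[Fe²⁺]^3/[Fe³⁺]^3 = 0.00300.
E = E° − (RT/nF) ln Q = 2.43 − (8.314×273)/(3×96500) × (-5.808) = 2.430 + 0.046 = 2.476 V.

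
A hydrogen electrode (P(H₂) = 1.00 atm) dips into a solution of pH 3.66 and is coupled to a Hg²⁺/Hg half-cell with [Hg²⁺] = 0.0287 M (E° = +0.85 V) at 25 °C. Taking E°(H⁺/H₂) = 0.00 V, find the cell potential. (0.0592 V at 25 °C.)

1.02 V

The Hg²⁺/Hg couple is the cathode, so E°_cell = 0.85 V; n = 2.
[H⁺] = 10^(−3.66) = 2.2 × 10^-4 M, and Q = [H⁺]^2 / ([Hg²⁺]·P(H₂)) = 1.67 × 10^-6.
E = E° − (0.0592/2) log Q = 0.85 − (0.0592/2)(-5.778) = 1.021 V.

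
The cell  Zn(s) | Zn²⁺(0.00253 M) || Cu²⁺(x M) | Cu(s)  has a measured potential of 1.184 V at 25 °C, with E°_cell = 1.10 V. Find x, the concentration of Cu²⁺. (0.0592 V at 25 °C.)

From the Nernst equation, log Q = n(E° − E)/0.0592 = 2(1.10 − 1.184)/0.0592 = -2.838, so Q = 0.00145.
With Q = [Zn²⁺]/[Cu²⁺] and the known concentrations, [Cu²⁺] in the denominator gives [Cu²⁺] = 1.7 M.

1.7 M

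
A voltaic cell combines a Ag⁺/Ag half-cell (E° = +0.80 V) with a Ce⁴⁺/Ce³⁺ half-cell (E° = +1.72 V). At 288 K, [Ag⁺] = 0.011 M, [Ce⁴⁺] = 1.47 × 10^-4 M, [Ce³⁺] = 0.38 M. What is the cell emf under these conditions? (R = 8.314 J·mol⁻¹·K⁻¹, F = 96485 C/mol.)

0.837 V

The Ce⁴⁺/Ce³⁺ couple has the higher reduction potential and acts as the cathode, so E°_cell = +1.72 − (+0.80) = 0.92 V.
Balancing electrons gives n = 1; the reaction quotient is Q = [Ag⁺]·[Ce³⁺]/[Ce⁴⁺] = 28.4.
E = E° − (RT/nF) ln Q = 0.92 − (8.314×288)/(1×96485) × (3.348) = 0.920 − 0.083 = 0.837 V.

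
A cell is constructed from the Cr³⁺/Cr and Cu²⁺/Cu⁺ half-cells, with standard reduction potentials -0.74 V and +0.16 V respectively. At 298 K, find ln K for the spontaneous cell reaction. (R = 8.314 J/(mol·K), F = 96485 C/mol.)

E°_cell = +0.16 − (-0.74) = 0.90 V, with n = 3 electrons transferred.
At equilibrium E = 0, so the Nernst equation gives ln K = nFE°/RT = (3)(96485)(0.90)/((8.314)(298)) = 105.15.

ln K = 105.1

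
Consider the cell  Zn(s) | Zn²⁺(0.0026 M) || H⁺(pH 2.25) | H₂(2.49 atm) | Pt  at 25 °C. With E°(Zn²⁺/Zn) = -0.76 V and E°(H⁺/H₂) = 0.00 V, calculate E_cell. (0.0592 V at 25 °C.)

The hydrogen couple is the cathode, so E°_cell = 0.76 V; n = 2.
[H⁺] = 10^(−2.25) = 0.0056 M, and Q = [Zn²⁺]·P(H₂) / [H⁺]^2 = 205.
E = E° − (0.0592/2) log Q = 0.76 − (0.0592/2)(2.311) = 0.692 V.

0.69 V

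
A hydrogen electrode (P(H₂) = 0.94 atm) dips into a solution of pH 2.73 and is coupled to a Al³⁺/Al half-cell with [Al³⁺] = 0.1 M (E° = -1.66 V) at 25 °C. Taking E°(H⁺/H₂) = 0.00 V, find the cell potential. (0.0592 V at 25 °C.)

1.52 V

The hydrogen couple is the cathode, so E°_cell = 1.66 V; n = 6.
[H⁺] = 10^(−2.73) = 0.0019 M, and Q = [Al³⁺]^2·P(H₂)^3 / [H⁺]^6 = 1.99 × 10^14.
E = E° − (0.0592/6) log Q = 1.66 − (0.0592/6)(14.299) = 1.519 V.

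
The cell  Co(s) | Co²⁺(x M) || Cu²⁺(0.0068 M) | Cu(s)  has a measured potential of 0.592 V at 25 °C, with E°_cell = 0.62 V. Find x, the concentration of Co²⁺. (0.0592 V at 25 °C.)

0.06 M

From the Nernst equation, log Q = n(E° − E)/0.0592 = 2(0.62 − 0.592)/0.0592 = 0.946, so Q = 8.83.
With Q = [Co²⁺]/[Cu²⁺] and the known concentrations, [Co²⁺] in the numerator gives [Co²⁺] = 0.06 M.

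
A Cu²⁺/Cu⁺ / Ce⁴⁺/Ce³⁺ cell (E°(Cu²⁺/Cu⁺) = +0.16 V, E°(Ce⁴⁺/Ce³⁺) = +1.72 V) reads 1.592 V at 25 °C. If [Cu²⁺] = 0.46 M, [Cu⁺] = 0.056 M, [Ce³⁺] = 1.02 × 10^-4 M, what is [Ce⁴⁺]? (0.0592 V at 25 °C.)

From the Nernst equation, log Q = n(E° − E)/0.0592 = 1(1.56 − 1.592)/0.0592 = -0.541, so Q = 0.288.
With Q = [Cu²⁺]·[Ce³⁺]/([Cu⁺]·[Ce⁴⁺]) and the known concentrations, [Ce⁴⁺] in the denominator gives [Ce⁴⁺] = 0.0029 M.

0.0029 M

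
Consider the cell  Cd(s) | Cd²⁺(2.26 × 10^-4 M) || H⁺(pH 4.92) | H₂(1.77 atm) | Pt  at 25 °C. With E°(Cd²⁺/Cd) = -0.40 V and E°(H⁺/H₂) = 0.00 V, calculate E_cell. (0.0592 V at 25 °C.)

0.21 V

The hydrogen couple is the cathode, so E°_cell = 0.40 V; n = 2.
[H⁺] = 10^(−4.92) = 1.2 × 10^-5 M, and Q = [Cd²⁺]·P(H₂) / [H⁺]^2 = 2.77 × 10^6.
E = E° − (0.0592/2) log Q = 0.40 − (0.0592/2)(6.442) = 0.209 V.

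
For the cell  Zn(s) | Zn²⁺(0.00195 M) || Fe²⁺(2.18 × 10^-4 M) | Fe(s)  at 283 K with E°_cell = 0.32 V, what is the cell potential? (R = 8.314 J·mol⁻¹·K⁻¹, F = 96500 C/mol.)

0.293 V

Balancing electrons gives n = 2; the reaction quotient is Q = [Zn²⁺]/[Fe²⁺] = 8.94.
E = E° − (RT/nF) ln Q = 0.32 − (8.314×283)/(2×96500) × (2.191) = 0.320 − 0.027 = 0.293 V.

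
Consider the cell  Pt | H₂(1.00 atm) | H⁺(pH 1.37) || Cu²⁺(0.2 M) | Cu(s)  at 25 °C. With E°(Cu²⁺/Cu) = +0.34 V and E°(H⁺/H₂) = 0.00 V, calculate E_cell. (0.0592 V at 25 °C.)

0.40 V

The Cu²⁺/Cu couple is the cathode, so E°_cell = 0.34 V; n = 2.
[H⁺] = 10^(−1.37) = 0.043 M, and Q = [H⁺]^2 / ([Cu²⁺]·P(H₂)) = 0.00910.
E = E° − (0.0592/2) log Q = 0.34 − (0.0592/2)(-2.041) = 0.400 V.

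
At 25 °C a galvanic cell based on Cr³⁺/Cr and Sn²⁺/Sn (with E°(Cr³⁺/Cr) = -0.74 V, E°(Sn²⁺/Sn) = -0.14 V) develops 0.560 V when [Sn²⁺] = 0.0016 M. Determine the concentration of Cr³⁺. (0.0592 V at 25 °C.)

From the Nernst equation, log Q = n(E° − E)/0.0592 = 6(0.60 − 0.560)/0.0592 = 4.054, so Q = 1.13 × 10^4.
With Q = [Cr³⁺]^2/[Sn²⁺]^3 and the known concentrations, [Cr³⁺]^2 in the numerator gives [Cr³⁺] = 0.0068 M.

0.0068 M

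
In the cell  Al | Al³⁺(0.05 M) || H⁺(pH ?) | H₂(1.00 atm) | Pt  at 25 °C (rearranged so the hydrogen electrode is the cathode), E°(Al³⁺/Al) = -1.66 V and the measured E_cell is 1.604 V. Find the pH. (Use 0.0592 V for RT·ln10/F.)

pH = 1.38

E°_cell = 1.66 V and n = 6.
log Q = n(E° − E)/0.0592 = 6×(1.66 − 1.604)/0.0592 = 5.676.
With Q = [Al³⁺]^2·P(H₂)^3 / [H⁺]^6, solving for [H⁺] gives log[H⁺] = -1.380, so pH = 1.38.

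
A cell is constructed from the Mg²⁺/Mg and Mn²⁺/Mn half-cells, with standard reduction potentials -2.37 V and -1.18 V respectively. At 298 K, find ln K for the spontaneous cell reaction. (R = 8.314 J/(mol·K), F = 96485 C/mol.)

ln K = 92.7

E°_cell = -1.18 − (-2.37) = 1.19 V, with n = 2 electrons transferred.
At equilibrium E = 0, so the Nernst equation gives ln K = nFE°/RT = (2)(96485)(1.19)/((8.314)(298)) = 92.69.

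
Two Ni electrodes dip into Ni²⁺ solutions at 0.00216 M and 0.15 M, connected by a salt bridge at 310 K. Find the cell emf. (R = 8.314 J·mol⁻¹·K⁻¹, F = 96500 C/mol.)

Both half-cells are Ni²⁺/Ni, so E°_cell = 0. The concentrated side is the cathode; the cell reaction moves Ni²⁺ from high to low concentration with n = 2.
Q = [Ni²⁺]_dilute/[Ni²⁺]_conc = 0.00216/0.15 = 0.0144.
E = 0 − (RT/nF) ln Q = −((8.314×310)/(2×96500))(-4.241) = 0.0566 V.

0.057 V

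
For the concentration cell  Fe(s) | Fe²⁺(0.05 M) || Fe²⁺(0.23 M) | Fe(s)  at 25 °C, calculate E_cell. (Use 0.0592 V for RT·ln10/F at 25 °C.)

Both half-cells are Fe²⁺/Fe, so E°_cell = 0. The concentrated side is the cathode; the cell reaction moves Fe²⁺ from high to low concentration with n = 2.
Q = [Fe²⁺]_dilute/[Fe²⁺]_conc = 0.05/0.23 = 0.217.
E = 0 − (0.0592/2) log Q = −(0.0592/2)(-0.663) = 0.0196 V.

0.020 V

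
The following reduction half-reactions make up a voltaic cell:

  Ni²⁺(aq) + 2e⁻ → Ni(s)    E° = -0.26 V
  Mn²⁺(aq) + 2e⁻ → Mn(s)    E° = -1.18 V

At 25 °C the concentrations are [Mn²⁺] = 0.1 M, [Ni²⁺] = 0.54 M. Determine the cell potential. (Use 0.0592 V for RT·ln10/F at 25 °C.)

0.942 V

The Ni²⁺/Ni couple has the higher reduction potential and acts as the cathode, so E°_cell = -0.26 − (-1.18) = 0.92 V.
Balancing electrons gives n = 2; the reaction quotient is Q = [Mn²⁺]/[Ni²⁺] = 0.185.
At 25 °C, E = E° − (0.0592/n) log Q = 0.92 − (0.0592/2)(-0.732) = 0.920 + 0.022 = 0.942 V.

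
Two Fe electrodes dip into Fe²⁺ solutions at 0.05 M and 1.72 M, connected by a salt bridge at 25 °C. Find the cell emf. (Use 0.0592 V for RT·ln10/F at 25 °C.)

0.045 V

Both half-cells are Fe²⁺/Fe, so E°_cell = 0. The concentrated side is the cathode; the cell reaction moves Fe²⁺ from high to low concentration with n = 2.
Q = [Fe²⁺]_dilute/[Fe²⁺]_conc = 0.05/1.72 = 0.0291.
E = 0 − (0.0592/2) log Q = −(0.0592/2)(-1.537) = 0.0455 V.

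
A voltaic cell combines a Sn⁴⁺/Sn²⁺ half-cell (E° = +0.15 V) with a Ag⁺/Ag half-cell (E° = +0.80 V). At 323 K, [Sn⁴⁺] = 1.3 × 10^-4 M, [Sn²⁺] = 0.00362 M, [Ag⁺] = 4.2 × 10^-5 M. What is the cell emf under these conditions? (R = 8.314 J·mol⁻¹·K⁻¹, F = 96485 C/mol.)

The Ag⁺/Ag couple has the higher reduction potential and acts as the cathode, so E°_cell = +0.80 − (+0.15) = 0.65 V.
Balancing electrons gives n = 2; the reaction quotient is Q = [Sn⁴⁺]/([Sn²⁺]·[Ag⁺]^2) = 2.04 × 10^7.
E = E° − (RT/nF) ln Q = 0.65 − (8.314×323)/(2×96485) × (16.829) = 0.650 − 0.234 = 0.416 V.

0.416 V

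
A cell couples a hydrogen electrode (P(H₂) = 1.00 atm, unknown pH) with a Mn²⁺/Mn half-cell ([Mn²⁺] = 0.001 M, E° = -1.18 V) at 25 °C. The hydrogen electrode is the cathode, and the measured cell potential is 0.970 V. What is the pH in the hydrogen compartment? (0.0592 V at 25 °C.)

pH = 5.05

E°_cell = 1.18 V and n = 2.
log Q = n(E° − E)/0.0592 = 2×(1.18 − 0.970)/0.0592 = 7.095.
With Q = [Mn²⁺]·P(H₂) / [H⁺]^2, solving for [H⁺] gives log[H⁺] = -5.047, so pH = 5.05.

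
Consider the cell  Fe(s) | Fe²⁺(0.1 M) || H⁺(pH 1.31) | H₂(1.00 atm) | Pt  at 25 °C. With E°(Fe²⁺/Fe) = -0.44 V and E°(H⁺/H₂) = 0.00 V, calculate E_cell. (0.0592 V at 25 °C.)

The hydrogen couple is the cathode, so E°_cell = 0.44 V; n = 2.
[H⁺] = 10^(−1.31) = 0.049 M, and Q = [Fe²⁺]·P(H₂) / [H⁺]^2 = 41.7.
E = E° − (0.0592/2) log Q = 0.44 − (0.0592/2)(1.620) = 0.392 V.

0.39 V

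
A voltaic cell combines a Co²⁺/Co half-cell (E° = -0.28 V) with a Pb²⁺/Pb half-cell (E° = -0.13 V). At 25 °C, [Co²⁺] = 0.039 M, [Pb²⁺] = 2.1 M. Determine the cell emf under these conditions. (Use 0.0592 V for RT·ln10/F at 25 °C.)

The Pb²⁺/Pb couple has the higher reduction potential and acts as the cathode, so E°_cell = -0.13 − (-0.28) = 0.15 V.
Balancing electrons gives n = 2; the reaction quotient is Q = [Co²⁺]/[Pb²⁺] = 0.0186.
At 25 °C, E = E° − (0.0592/n) log Q = 0.15 − (0.0592/2)(-1.731) = 0.150 + 0.051 = 0.201 V.

0.201 V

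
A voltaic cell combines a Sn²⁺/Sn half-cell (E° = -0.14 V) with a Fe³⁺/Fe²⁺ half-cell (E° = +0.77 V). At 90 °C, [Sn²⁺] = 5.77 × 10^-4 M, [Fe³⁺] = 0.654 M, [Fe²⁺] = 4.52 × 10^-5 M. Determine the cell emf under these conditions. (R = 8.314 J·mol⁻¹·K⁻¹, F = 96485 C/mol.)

The Fe³⁺/Fe²⁺ couple has the higher reduction potential and acts as the cathode, so E°_cell = +0.77 − (-0.14) = 0.91 V.
Balancing electrons gives n = 2; the reaction quotient is Q = [Sn²⁺]·[Fe²⁺]^2/[Fe³⁺]^2 = 2.76 × 10^-12.
E = E° − (RT/nF) ln Q = 0.91 − (8.314×363)/(2×96485) × (-26.617) = 0.910 + 0.416 = 1.326 V.

1.33 V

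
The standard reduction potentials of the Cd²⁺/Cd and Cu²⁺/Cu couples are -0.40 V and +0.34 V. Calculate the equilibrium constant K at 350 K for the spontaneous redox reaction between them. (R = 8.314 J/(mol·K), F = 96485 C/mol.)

2.1 × 10^21

E°_cell = +0.34 − (-0.40) = 0.74 V, with n = 2 electrons transferred.
At equilibrium E = 0, so the Nernst equation gives ln K = nFE°/RT = (2)(96485)(0.74)/((8.314)(350)) = 49.07.
K = e^49.07 = 2.1 × 10^21.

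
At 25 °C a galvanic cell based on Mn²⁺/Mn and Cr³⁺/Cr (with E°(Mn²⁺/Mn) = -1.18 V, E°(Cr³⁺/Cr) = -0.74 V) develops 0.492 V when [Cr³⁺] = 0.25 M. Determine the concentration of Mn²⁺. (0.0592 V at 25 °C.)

0.0069 M

From the Nernst equation, log Q = n(E° − E)/0.0592 = 6(0.44 − 0.492)/0.0592 = -5.270, so Q = 5.37 × 10^-6.
With Q = [Mn²⁺]^3/[Cr³⁺]^2 and the known concentrations, [Mn²⁺]^3 in the numerator gives [Mn²⁺] = 0.0069 M.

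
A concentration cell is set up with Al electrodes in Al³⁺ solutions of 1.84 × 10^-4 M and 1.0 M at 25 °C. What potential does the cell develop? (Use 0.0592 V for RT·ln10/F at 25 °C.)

Both half-cells are Al³⁺/Al, so E°_cell = 0. The concentrated side is the cathode; the cell reaction moves Al³⁺ from high to low concentration with n = 3.
Q = [Al³⁺]_dilute/[Al³⁺]_conc = 1.84 × 10^-4/1.0 = 1.84 × 10^-4.
E = 0 − (0.0592/3) log Q = −(0.0592/3)(-3.735) = 0.0737 V.

0.074 V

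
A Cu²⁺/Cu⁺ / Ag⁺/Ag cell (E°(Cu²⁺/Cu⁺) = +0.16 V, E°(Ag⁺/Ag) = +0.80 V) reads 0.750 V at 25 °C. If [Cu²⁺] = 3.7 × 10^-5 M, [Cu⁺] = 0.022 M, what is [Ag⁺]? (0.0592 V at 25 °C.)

From the Nernst equation, log Q = n(E° − E)/0.0592 = 1(0.64 − 0.750)/0.0592 = -1.858, so Q = 0.0139.
With Q = [Cu²⁺]/([Cu⁺]·[Ag⁺]) and the known concentrations, [Ag⁺] in the denominator gives [Ag⁺] = 0.12 M.

0.12 M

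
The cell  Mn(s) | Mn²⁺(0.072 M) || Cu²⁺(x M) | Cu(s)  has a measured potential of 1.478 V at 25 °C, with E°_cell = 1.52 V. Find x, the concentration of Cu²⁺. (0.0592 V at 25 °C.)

0.0027 M

From the Nernst equation, log Q = n(E° − E)/0.0592 = 2(1.52 − 1.478)/0.0592 = 1.419, so Q = 26.2.
With Q = [Mn²⁺]/[Cu²⁺] and the known concentrations, [Cu²⁺] in the denominator gives [Cu²⁺] = 0.0027 M.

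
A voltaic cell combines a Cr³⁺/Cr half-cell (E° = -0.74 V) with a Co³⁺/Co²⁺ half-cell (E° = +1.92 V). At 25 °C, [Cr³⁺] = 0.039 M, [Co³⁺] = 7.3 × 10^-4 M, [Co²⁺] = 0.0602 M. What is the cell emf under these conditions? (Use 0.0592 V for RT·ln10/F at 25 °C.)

2.57 V

The Co³⁺/Co²⁺ couple has the higher reduction potential and acts as the cathode, so E°_cell = +1.92 − (-0.74) = 2.66 V.
Balancing electrons gives n = 3; the reaction quotient is Q = [Cr³⁺]·[Co²⁺]^3/[Co³⁺]^3 = 2.19 × 10^4.
At 25 °C, E = E° − (0.0592/n) log Q = 2.66 − (0.0592/3)(4.340) = 2.660 − 0.086 = 2.574 V.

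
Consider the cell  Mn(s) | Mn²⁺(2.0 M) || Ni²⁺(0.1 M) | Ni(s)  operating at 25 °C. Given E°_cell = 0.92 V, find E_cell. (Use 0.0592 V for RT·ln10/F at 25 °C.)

Balancing electrons gives n = 2; the reaction quotient is Q = [Mn²⁺]/[Ni²⁺] = 20.0.
At 25 °C, E = E° − (0.0592/n) log Q = 0.92 − (0.0592/2)(1.301) = 0.920 − 0.039 = 0.881 V.

0.881 V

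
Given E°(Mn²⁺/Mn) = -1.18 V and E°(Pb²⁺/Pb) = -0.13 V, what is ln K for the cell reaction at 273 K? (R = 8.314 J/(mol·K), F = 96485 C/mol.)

E°_cell = -0.13 − (-1.18) = 1.05 V, with n = 2 electrons transferred.
At equilibrium E = 0, so the Nernst equation gives ln K = nFE°/RT = (2)(96485)(1.05)/((8.314)(273)) = 89.27.

ln K = 89.3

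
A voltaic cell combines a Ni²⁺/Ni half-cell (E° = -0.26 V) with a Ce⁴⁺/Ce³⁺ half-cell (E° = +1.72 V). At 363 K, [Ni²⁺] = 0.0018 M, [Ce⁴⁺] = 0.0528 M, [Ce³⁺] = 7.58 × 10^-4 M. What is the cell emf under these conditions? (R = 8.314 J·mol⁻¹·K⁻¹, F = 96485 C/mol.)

2.21 V

The Ce⁴⁺/Ce³⁺ couple has the higher reduction potential and acts as the cathode, so E°_cell = +1.72 − (-0.26) = 1.98 V.
Balancing electrons gives n = 2; the reaction quotient is Q = [Ni²⁺]·[Ce³⁺]^2/[Ce⁴⁺]^2 = 3.71 × 10^-7.
E = E° − (RT/nF) ln Q = 1.98 − (8.314×363)/(2×96485) × (-14.807) = 1.980 + 0.232 = 2.212 V.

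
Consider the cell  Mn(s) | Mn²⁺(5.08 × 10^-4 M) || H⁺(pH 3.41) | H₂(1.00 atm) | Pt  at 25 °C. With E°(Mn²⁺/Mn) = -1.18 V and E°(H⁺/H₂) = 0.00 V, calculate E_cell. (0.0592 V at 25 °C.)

The hydrogen couple is the cathode, so E°_cell = 1.18 V; n = 2.
[H⁺] = 10^(−3.41) = 3.9 × 10^-4 M, and Q = [Mn²⁺]·P(H₂) / [H⁺]^2 = 3360.
E = E° − (0.0592/2) log Q = 1.18 − (0.0592/2)(3.526) = 1.076 V.

1.08 V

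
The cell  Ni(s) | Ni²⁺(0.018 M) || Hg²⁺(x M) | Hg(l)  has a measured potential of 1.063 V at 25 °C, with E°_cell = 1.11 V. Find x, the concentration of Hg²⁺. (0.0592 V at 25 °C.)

From the Nernst equation, log Q = n(E° − E)/0.0592 = 2(1.11 − 1.063)/0.0592 = 1.588, so Q = 38.7.
With Q = [Ni²⁺]/[Hg²⁺] and the known concentrations, [Hg²⁺] in the denominator gives [Hg²⁺] = 4.6 × 10^-4 M.

4.6 × 10^-4 M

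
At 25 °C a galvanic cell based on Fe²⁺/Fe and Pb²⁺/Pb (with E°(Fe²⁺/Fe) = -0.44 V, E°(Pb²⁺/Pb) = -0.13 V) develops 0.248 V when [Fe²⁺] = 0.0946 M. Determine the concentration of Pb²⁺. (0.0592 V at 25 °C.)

7.6 × 10^-4 M

From the Nernst equation, log Q = n(E° − E)/0.0592 = 2(0.31 − 0.248)/0.0592 = 2.095, so Q = 124.
With Q = [Fe²⁺]/[Pb²⁺] and the known concentrations, [Pb²⁺] in the denominator gives [Pb²⁺] = 7.6 × 10^-4 M.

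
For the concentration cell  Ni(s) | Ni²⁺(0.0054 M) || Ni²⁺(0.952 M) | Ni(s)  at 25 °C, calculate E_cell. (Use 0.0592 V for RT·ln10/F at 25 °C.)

0.066 V

Both half-cells are Ni²⁺/Ni, so E°_cell = 0. The concentrated side is the cathode; the cell reaction moves Ni²⁺ from high to low concentration with n = 2.
Q = [Ni²⁺]_dilute/[Ni²⁺]_conc = 0.0054/0.952 = 0.00567.
E = 0 − (0.0592/2) log Q = −(0.0592/2)(-2.246) = 0.0665 V.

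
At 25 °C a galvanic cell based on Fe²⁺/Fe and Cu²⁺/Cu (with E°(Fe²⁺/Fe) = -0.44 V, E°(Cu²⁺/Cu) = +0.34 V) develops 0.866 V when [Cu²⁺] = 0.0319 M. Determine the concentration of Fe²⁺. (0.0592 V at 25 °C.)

4 × 10^-5 M

From the Nernst equation, log Q = n(E° − E)/0.0592 = 2(0.78 − 0.866)/0.0592 = -2.905, so Q = 0.00124.
With Q = [Fe²⁺]/[Cu²⁺] and the known concentrations, [Fe²⁺] in the numerator gives [Fe²⁺] = 4 × 10^-5 M.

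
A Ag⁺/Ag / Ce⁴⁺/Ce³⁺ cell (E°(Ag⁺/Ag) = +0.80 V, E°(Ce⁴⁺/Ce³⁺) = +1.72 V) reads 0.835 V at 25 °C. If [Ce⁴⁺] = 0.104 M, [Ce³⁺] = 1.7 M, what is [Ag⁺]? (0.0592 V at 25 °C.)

From the Nernst equation, log Q = n(E° − E)/0.0592 = 1(0.92 − 0.835)/0.0592 = 1.436, so Q = 27.3.
With Q = [Ag⁺]·[Ce³⁺]/[Ce⁴⁺] and the known concentrations, [Ag⁺] in the numerator gives [Ag⁺] = 1.7 M.

1.7 M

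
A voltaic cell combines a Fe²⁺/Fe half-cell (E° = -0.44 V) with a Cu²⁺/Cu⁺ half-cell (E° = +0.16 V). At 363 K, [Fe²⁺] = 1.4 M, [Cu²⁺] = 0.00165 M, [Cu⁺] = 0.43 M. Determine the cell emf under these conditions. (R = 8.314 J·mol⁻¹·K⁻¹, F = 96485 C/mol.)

0.421 V

The Cu²⁺/Cu⁺ couple has the higher reduction potential and acts as the cathode, so E°_cell = +0.16 − (-0.44) = 0.60 V.
Balancing electrons gives n = 2; the reaction quotient is Q = [Fe²⁺]·[Cu⁺]^2/[Cu²⁺]^2 = 9.51 × 10^4.
E = E° − (RT/nF) ln Q = 0.60 − (8.314×363)/(2×96485) × (11.462) = 0.600 − 0.179 = 0.421 V.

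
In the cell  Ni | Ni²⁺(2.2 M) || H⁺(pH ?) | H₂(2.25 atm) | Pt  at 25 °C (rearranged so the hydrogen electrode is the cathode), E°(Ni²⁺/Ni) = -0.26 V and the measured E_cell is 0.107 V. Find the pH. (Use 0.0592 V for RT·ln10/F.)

pH = 2.24

E°_cell = 0.26 V and n = 2.
log Q = n(E° − E)/0.0592 = 2×(0.26 − 0.107)/0.0592 = 5.169.
With Q = [Ni²⁺]·P(H₂) / [H⁺]^2, solving for [H⁺] gives log[H⁺] = -2.237, so pH = 2.24.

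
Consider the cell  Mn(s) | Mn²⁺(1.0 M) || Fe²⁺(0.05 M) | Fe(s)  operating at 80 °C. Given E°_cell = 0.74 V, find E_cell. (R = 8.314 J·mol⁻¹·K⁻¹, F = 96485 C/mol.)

Balancing electrons gives n = 2; the reaction quotient is Q = [Mn²⁺]/[Fe²⁺] = 20.0.
E = E° − (RT/nF) ln Q = 0.74 − (8.314×353)/(2×96485) × (2.996) = 0.740 − 0.046 = 0.694 V.

0.694 V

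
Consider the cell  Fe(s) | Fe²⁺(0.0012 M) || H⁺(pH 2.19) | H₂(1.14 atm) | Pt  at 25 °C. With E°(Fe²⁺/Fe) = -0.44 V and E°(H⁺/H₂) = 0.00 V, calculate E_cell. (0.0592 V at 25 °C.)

0.40 V

The hydrogen couple is the cathode, so E°_cell = 0.44 V; n = 2.
[H⁺] = 10^(−2.19) = 0.0065 M, and Q = [Fe²⁺]·P(H₂) / [H⁺]^2 = 32.8.
E = E° − (0.0592/2) log Q = 0.44 − (0.0592/2)(1.516) = 0.395 V.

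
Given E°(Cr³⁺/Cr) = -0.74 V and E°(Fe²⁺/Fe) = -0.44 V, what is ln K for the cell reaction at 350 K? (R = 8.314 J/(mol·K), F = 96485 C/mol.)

E°_cell = -0.44 − (-0.74) = 0.30 V, with n = 6 electrons transferred.
At equilibrium E = 0, so the Nernst equation gives ln K = nFE°/RT = (6)(96485)(0.30)/((8.314)(350)) = 59.68.

ln K = 59.7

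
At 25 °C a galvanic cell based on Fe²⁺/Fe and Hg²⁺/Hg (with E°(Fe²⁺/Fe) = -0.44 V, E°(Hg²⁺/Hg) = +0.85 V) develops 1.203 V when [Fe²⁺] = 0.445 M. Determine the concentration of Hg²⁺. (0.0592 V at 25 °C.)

5.1 × 10^-4 M

From the Nernst equation, log Q = n(E° − E)/0.0592 = 2(1.29 − 1.203)/0.0592 = 2.939, so Q = 869.
With Q = [Fe²⁺]/[Hg²⁺] and the known concentrations, [Hg²⁺] in the denominator gives [Hg²⁺] = 5.1 × 10^-4 M.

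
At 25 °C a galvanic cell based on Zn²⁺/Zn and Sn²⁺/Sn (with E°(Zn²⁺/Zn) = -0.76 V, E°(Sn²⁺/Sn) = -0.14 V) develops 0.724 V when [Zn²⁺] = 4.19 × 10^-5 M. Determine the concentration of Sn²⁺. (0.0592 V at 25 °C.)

0.14 M

From the Nernst equation, log Q = n(E° − E)/0.0592 = 2(0.62 − 0.724)/0.0592 = -3.514, so Q = 3.07 × 10^-4.
With Q = [Zn²⁺]/[Sn²⁺] and the known concentrations, [Sn²⁺] in the denominator gives [Sn²⁺] = 0.14 M.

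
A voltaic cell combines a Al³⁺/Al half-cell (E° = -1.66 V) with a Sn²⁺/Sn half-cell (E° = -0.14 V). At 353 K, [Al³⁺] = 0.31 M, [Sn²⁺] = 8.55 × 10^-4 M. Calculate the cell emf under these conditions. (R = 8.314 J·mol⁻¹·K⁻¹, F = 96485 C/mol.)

The Sn²⁺/Sn couple has the higher reduction potential and acts as the cathode, so E°_cell = -0.14 − (-1.66) = 1.52 V.
Balancing electrons gives n = 6; the reaction quotient is Q = [Al³⁺]^2/[Sn²⁺]^3 = 1.54 × 10^8.
E = E° − (RT/nF) ln Q = 1.52 − (8.314×353)/(6×96485) × (18.851) = 1.520 − 0.096 = 1.424 V.

1.42 V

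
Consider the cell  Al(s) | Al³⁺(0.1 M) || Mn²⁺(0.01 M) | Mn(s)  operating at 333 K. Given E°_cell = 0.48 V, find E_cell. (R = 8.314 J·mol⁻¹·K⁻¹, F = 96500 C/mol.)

Balancing electrons gives n = 6; the reaction quotient is Q = [Al³⁺]^2/[Mn²⁺]^3 = 1 × 10^4.
E = E° − (RT/nF) ln Q = 0.48 − (8.314×333)/(6×96500) × (9.210) = 0.480 − 0.044 = 0.436 V.

0.436 V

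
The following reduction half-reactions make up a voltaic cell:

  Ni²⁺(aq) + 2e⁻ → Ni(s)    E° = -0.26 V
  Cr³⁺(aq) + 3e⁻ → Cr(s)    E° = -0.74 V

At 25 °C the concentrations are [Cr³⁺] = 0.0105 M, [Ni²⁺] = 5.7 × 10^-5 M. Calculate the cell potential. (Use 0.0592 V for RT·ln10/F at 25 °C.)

The Ni²⁺/Ni couple has the higher reduction potential and acts as the cathode, so E°_cell = -0.26 − (-0.74) = 0.48 V.
Balancing electrons gives n = 6; the reaction quotient is Q = [Cr³⁺]^2/[Ni²⁺]^3 = 5.95 × 10^8.
At 25 °C, E = E° − (0.0592/n) log Q = 0.48 − (0.0592/6)(8.775) = 0.480 − 0.087 = 0.393 V.

0.393 V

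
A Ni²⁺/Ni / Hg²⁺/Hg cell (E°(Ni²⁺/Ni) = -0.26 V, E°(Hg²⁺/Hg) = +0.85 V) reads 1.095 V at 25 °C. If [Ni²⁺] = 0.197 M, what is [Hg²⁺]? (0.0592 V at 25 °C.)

From the Nernst equation, log Q = n(E° − E)/0.0592 = 2(1.11 − 1.095)/0.0592 = 0.507, so Q = 3.21.
With Q = [Ni²⁺]/[Hg²⁺] and the known concentrations, [Hg²⁺] in the denominator gives [Hg²⁺] = 0.061 M.

0.061 M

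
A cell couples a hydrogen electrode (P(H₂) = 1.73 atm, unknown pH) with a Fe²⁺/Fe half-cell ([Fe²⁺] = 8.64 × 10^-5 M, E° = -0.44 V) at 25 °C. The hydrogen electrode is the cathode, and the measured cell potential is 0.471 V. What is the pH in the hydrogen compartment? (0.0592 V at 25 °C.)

pH = 1.39

E°_cell = 0.44 V and n = 2.
log Q = n(E° − E)/0.0592 = 2×(0.44 − 0.471)/0.0592 = -1.047.
With Q = [Fe²⁺]·P(H₂) / [H⁺]^2, solving for [H⁺] gives log[H⁺] = -1.389, so pH = 1.39.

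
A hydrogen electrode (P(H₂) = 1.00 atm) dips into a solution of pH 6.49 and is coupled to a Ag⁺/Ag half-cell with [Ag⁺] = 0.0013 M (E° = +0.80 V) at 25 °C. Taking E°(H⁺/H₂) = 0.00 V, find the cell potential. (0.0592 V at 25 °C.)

1.01 V

The Ag⁺/Ag couple is the cathode, so E°_cell = 0.80 V; n = 2.
[H⁺] = 10^(−6.49) = 3.2 × 10^-7 M, and Q = [H⁺]^2 / ([Ag⁺]^2·P(H₂)) = 6.2 × 10^-8.
E = E° − (0.0592/2) log Q = 0.80 − (0.0592/2)(-7.208) = 1.013 V.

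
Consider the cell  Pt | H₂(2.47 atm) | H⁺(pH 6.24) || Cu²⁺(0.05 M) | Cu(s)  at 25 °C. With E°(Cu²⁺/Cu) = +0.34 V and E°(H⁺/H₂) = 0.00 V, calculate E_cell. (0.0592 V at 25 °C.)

The Cu²⁺/Cu couple is the cathode, so E°_cell = 0.34 V; n = 2.
[H⁺] = 10^(−6.24) = 5.8 × 10^-7 M, and Q = [H⁺]^2 / ([Cu²⁺]·P(H₂)) = 2.68 × 10^-12.
E = E° − (0.0592/2) log Q = 0.34 − (0.0592/2)(-11.572) = 0.683 V.

0.68 V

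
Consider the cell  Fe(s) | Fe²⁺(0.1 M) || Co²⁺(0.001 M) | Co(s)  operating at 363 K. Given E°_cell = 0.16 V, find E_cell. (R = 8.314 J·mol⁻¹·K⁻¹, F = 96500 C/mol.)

Balancing electrons gives n = 2; the reaction quotient is Q = [Fe²⁺]/[Co²⁺] = 100.
E = E° − (RT/nF) ln Q = 0.16 − (8.314×363)/(2×96500) × (4.605) = 0.160 − 0.072 = 0.088 V.

0.088 V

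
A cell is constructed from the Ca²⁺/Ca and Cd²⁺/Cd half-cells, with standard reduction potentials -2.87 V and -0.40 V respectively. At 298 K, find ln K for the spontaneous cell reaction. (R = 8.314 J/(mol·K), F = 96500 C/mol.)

ln K = 192.4

E°_cell = -0.40 − (-2.87) = 2.47 V, with n = 2 electrons transferred.
At equilibrium E = 0, so the Nernst equation gives ln K = nFE°/RT = (2)(96500)(2.47)/((8.314)(298)) = 192.41.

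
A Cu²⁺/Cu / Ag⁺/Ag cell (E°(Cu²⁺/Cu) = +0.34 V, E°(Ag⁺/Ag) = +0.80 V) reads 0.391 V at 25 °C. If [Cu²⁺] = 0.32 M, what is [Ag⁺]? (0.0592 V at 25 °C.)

From the Nernst equation, log Q = n(E° − E)/0.0592 = 2(0.46 − 0.391)/0.0592 = 2.331, so Q = 214.
With Q = [Cu²⁺]/[Ag⁺]^2 and the known concentrations, [Ag⁺]^2 in the denominator gives [Ag⁺] = 0.039 M.

0.039 M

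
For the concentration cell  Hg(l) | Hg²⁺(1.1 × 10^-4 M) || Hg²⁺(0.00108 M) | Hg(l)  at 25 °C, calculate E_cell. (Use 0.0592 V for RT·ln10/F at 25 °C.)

Both half-cells are Hg²⁺/Hg, so E°_cell = 0. The concentrated side is the cathode; the cell reaction moves Hg²⁺ from high to low concentration with n = 2.
Q = [Hg²⁺]_dilute/[Hg²⁺]_conc = 1.1 × 10^-4/0.00108 = 0.102.
E = 0 − (0.0592/2) log Q = −(0.0592/2)(-0.992) = 0.0294 V.

0.029 V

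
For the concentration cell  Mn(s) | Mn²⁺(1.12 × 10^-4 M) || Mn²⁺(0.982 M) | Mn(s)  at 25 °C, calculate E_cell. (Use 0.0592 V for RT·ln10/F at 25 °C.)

Both half-cells are Mn²⁺/Mn, so E°_cell = 0. The concentrated side is the cathode; the cell reaction moves Mn²⁺ from high to low concentration with n = 2.
Q = [Mn²⁺]_dilute/[Mn²⁺]_conc = 1.12 × 10^-4/0.982 = 1.14 × 10^-4.
E = 0 − (0.0592/2) log Q = −(0.0592/2)(-3.943) = 0.1167 V.

0.12 V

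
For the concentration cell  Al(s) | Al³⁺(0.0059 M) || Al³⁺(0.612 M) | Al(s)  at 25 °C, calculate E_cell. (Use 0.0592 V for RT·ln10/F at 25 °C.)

Both half-cells are Al³⁺/Al, so E°_cell = 0. The concentrated side is the cathode; the cell reaction moves Al³⁺ from high to low concentration with n = 3.
Q = [Al³⁺]_dilute/[Al³⁺]_conc = 0.0059/0.612 = 0.00964.
E = 0 − (0.0592/3) log Q = −(0.0592/3)(-2.016) = 0.0398 V.

0.040 V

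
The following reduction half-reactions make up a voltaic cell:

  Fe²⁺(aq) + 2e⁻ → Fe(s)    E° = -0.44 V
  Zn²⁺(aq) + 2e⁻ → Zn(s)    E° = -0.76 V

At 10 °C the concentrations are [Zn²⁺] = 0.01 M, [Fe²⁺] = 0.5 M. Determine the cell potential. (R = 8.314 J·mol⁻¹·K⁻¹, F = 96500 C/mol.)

0.368 V

The Fe²⁺/Fe couple has the higher reduction potential and acts as the cathode, so E°_cell = -0.44 − (-0.76) = 0.32 V.
Balancing electrons gives n = 2; the reaction quotient is Q = [Zn²⁺]/[Fe²⁺] = 0.0200.
E = E° − (RT/nF) ln Q = 0.32 − (8.314×283)/(2×96500) × (-3.912) = 0.320 + 0.048 = 0.368 V.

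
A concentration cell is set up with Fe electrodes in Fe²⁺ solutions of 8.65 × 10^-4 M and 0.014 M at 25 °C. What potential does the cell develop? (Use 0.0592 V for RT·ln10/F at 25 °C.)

Both half-cells are Fe²⁺/Fe, so E°_cell = 0. The concentrated side is the cathode; the cell reaction moves Fe²⁺ from high to low concentration with n = 2.
Q = [Fe²⁺]_dilute/[Fe²⁺]_conc = 8.65 × 10^-4/0.014 = 0.0618.
E = 0 − (0.0592/2) log Q = −(0.0592/2)(-1.209) = 0.0358 V.

0.036 V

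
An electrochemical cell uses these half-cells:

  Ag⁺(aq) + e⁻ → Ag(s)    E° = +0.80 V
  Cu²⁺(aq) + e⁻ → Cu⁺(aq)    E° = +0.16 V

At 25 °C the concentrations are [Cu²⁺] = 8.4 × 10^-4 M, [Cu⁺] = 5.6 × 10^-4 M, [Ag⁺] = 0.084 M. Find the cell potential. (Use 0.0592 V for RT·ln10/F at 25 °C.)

The Ag⁺/Ag couple has the higher reduction potential and acts as the cathode, so E°_cell = +0.80 − (+0.16) = 0.64 V.
Balancing electrons gives n = 1; the reaction quotient is Q = [Cu²⁺]/([Cu⁺]·[Ag⁺]) = 17.9.
At 25 °C, E = E° − (0.0592/n) log Q = 0.64 − (0.0592/1)(1.252) = 0.640 − 0.074 = 0.566 V.

0.566 V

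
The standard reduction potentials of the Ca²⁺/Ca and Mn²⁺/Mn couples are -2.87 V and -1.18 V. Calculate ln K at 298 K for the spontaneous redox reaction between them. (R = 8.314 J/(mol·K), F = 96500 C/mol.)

E°_cell = -1.18 − (-2.87) = 1.69 V, with n = 2 electrons transferred.
At equilibrium E = 0, so the Nernst equation gives ln K = nFE°/RT = (2)(96500)(1.69)/((8.314)(298)) = 131.65.

ln K = 131.6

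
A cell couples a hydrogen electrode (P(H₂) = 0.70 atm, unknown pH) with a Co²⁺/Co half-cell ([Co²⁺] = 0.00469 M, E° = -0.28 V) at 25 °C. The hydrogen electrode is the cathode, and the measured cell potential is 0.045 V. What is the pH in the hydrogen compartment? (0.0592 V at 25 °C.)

E°_cell = 0.28 V and n = 2.
log Q = n(E° − E)/0.0592 = 2×(0.28 − 0.045)/0.0592 = 7.939.
With Q = [Co²⁺]·P(H₂) / [H⁺]^2, solving for [H⁺] gives log[H⁺] = -5.211, so pH = 5.21.

pH = 5.21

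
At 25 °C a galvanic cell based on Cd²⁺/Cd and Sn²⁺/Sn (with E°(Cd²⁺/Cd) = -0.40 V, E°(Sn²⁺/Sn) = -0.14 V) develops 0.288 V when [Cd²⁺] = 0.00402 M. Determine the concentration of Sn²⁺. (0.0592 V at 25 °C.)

From the Nernst equation, log Q = n(E° − E)/0.0592 = 2(0.26 − 0.288)/0.0592 = -0.946, so Q = 0.113.
With Q = [Cd²⁺]/[Sn²⁺] and the known concentrations, [Sn²⁺] in the denominator gives [Sn²⁺] = 0.035 M.

0.035 M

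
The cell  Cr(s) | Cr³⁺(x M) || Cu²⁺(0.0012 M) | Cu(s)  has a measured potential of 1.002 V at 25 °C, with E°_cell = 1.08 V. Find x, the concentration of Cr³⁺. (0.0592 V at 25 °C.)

From the Nernst equation, log Q = n(E° − E)/0.0592 = 6(1.08 − 1.002)/0.0592 = 7.905, so Q = 8.04 × 10^7.
With Q = [Cr³⁺]^2/[Cu²⁺]^3 and the known concentrations, [Cr³⁺]^2 in the numerator gives [Cr³⁺] = 0.37 M.

0.37 M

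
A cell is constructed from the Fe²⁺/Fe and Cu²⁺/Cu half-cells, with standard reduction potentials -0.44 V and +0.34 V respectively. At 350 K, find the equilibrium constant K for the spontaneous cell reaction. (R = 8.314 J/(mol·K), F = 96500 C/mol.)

2.9 × 10^22

E°_cell = +0.34 − (-0.44) = 0.78 V, with n = 2 electrons transferred.
At equilibrium E = 0, so the Nernst equation gives ln K = nFE°/RT = (2)(96500)(0.78)/((8.314)(350)) = 51.73.
K = e^51.73 = 2.9 × 10^22.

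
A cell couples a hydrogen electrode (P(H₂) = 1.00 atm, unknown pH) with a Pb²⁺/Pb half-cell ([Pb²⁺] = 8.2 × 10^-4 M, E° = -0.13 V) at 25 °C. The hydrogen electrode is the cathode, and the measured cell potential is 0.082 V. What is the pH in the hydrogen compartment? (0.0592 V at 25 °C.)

pH = 2.35

E°_cell = 0.13 V and n = 2.
log Q = n(E° − E)/0.0592 = 2×(0.13 − 0.082)/0.0592 = 1.622.
With Q = [Pb²⁺]·P(H₂) / [H⁺]^2, solving for [H⁺] gives log[H⁺] = -2.354, so pH = 2.35.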